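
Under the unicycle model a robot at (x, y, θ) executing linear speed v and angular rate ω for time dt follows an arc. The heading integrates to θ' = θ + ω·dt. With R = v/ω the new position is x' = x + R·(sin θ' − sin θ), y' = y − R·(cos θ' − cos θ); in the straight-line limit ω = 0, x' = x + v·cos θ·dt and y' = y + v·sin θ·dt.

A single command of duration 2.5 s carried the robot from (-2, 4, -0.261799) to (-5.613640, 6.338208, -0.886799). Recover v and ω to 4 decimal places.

Δθ = -0.886799 − -0.261799 = -0.625000
ω = Δθ/dt = -0.625000/2.5 = -0.2500
R = Δx/(sin θ' − sin θ) = 7.0000
v = R·ω = 7.0000·-0.2500 = -1.7500

v = -1.7500, ω = -0.2500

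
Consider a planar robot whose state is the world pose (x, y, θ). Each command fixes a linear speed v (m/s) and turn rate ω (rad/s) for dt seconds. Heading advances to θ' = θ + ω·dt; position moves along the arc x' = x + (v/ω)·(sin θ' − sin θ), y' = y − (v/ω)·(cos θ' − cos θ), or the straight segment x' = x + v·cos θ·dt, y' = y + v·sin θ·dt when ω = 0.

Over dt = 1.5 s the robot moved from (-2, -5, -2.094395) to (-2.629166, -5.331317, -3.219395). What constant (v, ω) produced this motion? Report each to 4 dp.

v = 0.5000, ω = -0.7500

Δθ = -3.219395 − -2.094395 = -1.125000
ω = Δθ/dt = -1.125000/1.5 = -0.7500
R = Δx/(sin θ' − sin θ) = -0.6667
v = R·ω = -0.6667·-0.7500 = 0.5000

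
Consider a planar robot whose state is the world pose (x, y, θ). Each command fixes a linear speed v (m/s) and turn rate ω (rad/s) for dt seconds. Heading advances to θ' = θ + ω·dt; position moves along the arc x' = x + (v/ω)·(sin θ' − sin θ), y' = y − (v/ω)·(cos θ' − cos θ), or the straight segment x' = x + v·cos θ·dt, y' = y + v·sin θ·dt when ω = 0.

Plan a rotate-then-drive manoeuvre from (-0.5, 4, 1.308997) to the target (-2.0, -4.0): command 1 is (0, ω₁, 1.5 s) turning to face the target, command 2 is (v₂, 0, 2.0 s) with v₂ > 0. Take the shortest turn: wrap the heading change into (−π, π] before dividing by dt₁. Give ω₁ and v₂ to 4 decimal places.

heading to target = atan2(-4−4, -2−-0.5) = -1.7561
Δθ = wrap(-1.7561 − 1.3090) = -3.0651; ω₁ = Δθ/dt₁ = -2.0434
distance = √((-2−-0.5)² + (-4−4)²) = 8.1394; v₂ = distance/dt₂ = 4.0697

ω₁ = -2.0434, v₂ = 4.0697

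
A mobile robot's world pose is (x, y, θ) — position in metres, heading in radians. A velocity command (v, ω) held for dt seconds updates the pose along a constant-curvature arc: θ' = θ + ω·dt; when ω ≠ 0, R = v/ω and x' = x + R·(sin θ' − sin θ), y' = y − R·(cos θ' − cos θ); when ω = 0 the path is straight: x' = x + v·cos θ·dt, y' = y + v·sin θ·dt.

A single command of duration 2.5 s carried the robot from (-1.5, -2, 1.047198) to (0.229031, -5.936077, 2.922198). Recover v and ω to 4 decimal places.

Δθ = 2.922198 − 1.047198 = 1.875000
ω = Δθ/dt = 1.875000/2.5 = 0.7500
R = −Δy/(cos θ' − cos θ) = -2.6667
v = R·ω = -2.6667·0.7500 = -2.0000

v = -2.0000, ω = 0.7500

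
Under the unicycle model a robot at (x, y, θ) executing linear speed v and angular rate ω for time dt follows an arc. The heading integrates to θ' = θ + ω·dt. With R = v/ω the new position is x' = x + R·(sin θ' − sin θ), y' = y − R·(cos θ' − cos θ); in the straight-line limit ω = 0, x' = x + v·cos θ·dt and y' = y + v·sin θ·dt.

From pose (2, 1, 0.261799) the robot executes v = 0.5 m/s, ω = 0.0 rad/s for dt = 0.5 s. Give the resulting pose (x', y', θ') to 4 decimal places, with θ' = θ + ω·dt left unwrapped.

θ' = 0.2618 + 0.0·0.5 = 0.2618
ω = 0 → straight: x' = 2 + 0.5·cos(0.2618)·0.5 = 2.2415
y' = 1 + 0.5·sin(0.2618)·0.5 = 1.0647

(2.2415, 1.0647, 0.2618)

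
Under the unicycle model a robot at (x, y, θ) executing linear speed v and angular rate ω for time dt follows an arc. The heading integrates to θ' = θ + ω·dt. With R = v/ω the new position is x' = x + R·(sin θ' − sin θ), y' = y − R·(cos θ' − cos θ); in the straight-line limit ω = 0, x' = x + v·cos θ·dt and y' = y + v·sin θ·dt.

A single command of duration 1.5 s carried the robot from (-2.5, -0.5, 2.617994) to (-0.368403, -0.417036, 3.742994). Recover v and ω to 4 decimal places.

Δθ = 3.742994 − 2.617994 = 1.125000
ω = Δθ/dt = 1.125000/1.5 = 0.7500
R = Δx/(sin θ' − sin θ) = -2.0000
v = R·ω = -2.0000·0.7500 = -1.5000

v = -1.5000, ω = 0.7500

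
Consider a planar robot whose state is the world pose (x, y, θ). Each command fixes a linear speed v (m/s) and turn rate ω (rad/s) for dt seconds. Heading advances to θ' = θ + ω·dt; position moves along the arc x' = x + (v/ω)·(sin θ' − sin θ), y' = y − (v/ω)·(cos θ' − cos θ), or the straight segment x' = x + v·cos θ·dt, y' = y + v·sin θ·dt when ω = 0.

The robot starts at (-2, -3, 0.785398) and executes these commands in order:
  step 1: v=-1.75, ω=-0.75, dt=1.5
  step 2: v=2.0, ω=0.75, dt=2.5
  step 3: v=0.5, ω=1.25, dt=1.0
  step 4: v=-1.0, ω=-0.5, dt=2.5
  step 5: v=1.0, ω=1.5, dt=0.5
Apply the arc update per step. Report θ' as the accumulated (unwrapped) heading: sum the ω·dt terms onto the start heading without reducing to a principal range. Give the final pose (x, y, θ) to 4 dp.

step 1: θ'=-0.3396 (R=2.3333) → pose (-4.4272, -3.5502, -0.3396)
step 2: θ'=1.5354 (R=2.6667) → pose (-0.8739, -1.1302, 1.5354)
step 3: θ'=2.7854 (R=0.4000) → pose (-1.1341, -0.7411, 2.7854)
step 4: θ'=1.5354 (R=2.0000) → pose (0.1672, -2.6864, 1.5354)
step 5: θ'=2.2854 (R=0.6667) → pose (0.0045, -2.2259, 2.2854)

(0.0045, -2.2259, 2.2854)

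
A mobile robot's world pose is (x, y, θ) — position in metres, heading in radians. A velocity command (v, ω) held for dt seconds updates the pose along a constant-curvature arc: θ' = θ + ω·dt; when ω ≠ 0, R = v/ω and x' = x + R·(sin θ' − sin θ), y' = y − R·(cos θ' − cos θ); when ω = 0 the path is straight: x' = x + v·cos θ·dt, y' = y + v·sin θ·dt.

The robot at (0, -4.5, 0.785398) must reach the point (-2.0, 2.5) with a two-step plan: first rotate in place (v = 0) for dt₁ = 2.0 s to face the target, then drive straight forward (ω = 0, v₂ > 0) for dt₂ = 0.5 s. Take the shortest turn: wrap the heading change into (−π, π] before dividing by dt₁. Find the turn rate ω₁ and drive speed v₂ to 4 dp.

ω₁ = 0.5318, v₂ = 14.5602

heading to target = atan2(2.5−-4.5, -2−0) = 1.8491
Δθ = wrap(1.8491 − 0.7854) = 1.0637; ω₁ = Δθ/dt₁ = 0.5318
distance = √((-2−0)² + (2.5−-4.5)²) = 7.2801; v₂ = distance/dt₂ = 14.5602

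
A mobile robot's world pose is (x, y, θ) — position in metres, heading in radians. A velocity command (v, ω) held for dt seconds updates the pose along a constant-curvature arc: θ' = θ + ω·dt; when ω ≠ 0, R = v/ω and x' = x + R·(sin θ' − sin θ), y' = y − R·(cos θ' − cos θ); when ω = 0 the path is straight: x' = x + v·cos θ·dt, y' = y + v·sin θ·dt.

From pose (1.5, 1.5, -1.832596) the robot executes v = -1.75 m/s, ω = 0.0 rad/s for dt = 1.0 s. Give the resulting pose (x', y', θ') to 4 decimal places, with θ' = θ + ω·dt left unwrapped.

θ' = -1.8326 + 0.0·1.0 = -1.8326
ω = 0 → straight: x' = 1.5 + -1.75·cos(-1.8326)·1.0 = 1.9529
y' = 1.5 + -1.75·sin(-1.8326)·1.0 = 3.1904

(1.9529, 3.1904, -1.8326)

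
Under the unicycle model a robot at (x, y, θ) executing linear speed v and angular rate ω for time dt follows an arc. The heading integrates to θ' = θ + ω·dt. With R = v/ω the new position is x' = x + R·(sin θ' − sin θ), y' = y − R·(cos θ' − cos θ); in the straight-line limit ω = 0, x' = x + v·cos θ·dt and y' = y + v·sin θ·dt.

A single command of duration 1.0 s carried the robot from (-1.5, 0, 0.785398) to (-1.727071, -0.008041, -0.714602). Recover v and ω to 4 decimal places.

v = -0.2500, ω = -1.5000

Δθ = -0.714602 − 0.785398 = -1.500000
ω = Δθ/dt = -1.500000/1.0 = -1.5000
R = Δx/(sin θ' − sin θ) = 0.1667
v = R·ω = 0.1667·-1.5000 = -0.2500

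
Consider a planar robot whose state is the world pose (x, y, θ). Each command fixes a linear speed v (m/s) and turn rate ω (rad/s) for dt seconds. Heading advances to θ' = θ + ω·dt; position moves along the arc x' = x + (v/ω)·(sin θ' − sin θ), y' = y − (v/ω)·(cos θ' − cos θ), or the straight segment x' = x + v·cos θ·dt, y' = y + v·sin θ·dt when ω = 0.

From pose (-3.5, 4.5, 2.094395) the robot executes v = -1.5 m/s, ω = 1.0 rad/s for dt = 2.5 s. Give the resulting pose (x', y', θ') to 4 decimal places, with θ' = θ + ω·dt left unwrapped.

(-0.7114, 5.0734, 4.5944)

θ' = 2.0944 + 1.0·2.5 = 4.5944
R = v/ω = -1.5/1.0 = -1.5000
x' = -3.5 + -1.5000·(sin 4.5944 − sin 2.0944) = -0.7114
y' = 4.5 − -1.5000·(cos 4.5944 − cos 2.0944) = 5.0734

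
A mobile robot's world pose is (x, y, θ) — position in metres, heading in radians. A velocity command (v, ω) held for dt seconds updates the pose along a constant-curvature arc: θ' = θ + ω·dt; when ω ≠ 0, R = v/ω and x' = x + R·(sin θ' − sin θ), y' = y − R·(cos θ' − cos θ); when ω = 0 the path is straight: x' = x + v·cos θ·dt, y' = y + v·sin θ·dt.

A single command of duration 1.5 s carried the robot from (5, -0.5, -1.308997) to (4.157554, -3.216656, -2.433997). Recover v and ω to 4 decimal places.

v = 2.0000, ω = -0.7500

Δθ = -2.433997 − -1.308997 = -1.125000
ω = Δθ/dt = -1.125000/1.5 = -0.7500
R = −Δy/(cos θ' − cos θ) = -2.6667
v = R·ω = -2.6667·-0.7500 = 2.0000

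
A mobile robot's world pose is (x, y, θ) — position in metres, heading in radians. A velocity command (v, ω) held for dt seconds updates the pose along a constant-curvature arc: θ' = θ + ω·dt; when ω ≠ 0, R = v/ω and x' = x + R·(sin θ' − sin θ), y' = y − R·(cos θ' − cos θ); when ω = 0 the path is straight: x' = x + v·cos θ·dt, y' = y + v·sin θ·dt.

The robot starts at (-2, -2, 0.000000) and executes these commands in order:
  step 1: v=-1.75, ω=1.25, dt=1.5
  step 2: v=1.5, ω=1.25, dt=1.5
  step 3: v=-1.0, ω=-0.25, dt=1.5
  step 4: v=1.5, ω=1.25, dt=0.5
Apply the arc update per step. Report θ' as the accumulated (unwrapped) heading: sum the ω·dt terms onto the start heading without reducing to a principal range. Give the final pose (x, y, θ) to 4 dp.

(-4.4360, -2.9679, 4.0000)

step 1: θ'=1.8750 (R=-1.4000) → pose (-3.3357, -3.8193, 1.8750)
step 2: θ'=3.7500 (R=1.2000) → pose (-5.1665, -3.1941, 3.7500)
step 3: θ'=3.3750 (R=4.0000) → pose (-3.8054, -2.5848, 3.3750)
step 4: θ'=4.0000 (R=1.2000) → pose (-4.4360, -2.9679, 4.0000)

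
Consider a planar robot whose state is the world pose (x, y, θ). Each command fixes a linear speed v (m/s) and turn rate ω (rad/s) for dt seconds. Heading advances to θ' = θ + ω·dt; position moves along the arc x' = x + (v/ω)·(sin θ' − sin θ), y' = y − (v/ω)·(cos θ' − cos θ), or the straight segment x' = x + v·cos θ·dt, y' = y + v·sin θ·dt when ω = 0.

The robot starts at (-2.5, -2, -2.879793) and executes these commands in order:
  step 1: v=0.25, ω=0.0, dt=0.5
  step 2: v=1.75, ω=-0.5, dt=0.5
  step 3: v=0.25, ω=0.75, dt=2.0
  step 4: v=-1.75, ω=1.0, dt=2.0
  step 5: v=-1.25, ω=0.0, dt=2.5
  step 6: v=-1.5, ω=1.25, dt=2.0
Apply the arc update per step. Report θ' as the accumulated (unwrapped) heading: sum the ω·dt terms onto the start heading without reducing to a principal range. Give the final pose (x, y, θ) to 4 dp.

(-8.9950, -4.1358, 2.8702)

step 1: θ'=-2.8798 (straight) → pose (-2.6207, -2.0324, -2.8798)
step 2: θ'=-3.1298 (R=-3.5000) → pose (-3.4853, -2.1514, -3.1298)
step 3: θ'=-1.6298 (R=0.3333) → pose (-3.8141, -2.4650, -1.6298)
step 4: θ'=0.3702 (R=-1.7500) → pose (-6.1943, -0.7304, 0.3702)
step 5: θ'=0.3702 (straight) → pose (-9.1075, -1.8610, 0.3702)
step 6: θ'=2.8702 (R=-1.2000) → pose (-8.9950, -4.1358, 2.8702)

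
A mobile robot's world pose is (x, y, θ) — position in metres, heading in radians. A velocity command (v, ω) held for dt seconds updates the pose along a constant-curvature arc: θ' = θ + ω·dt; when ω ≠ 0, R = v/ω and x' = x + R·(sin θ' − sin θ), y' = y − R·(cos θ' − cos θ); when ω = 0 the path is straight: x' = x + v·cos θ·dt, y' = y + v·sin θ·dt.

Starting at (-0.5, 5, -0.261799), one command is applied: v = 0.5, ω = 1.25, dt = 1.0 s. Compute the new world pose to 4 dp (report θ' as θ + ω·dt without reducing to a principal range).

θ' = -0.2618 + 1.25·1.0 = 0.9882
R = v/ω = 0.5/1.25 = 0.4000
x' = -0.5 + 0.4000·(sin 0.9882 − sin -0.2618) = -0.0625
y' = 5 − 0.4000·(cos 0.9882 − cos -0.2618) = 5.1663

(-0.0625, 5.1663, 0.9882)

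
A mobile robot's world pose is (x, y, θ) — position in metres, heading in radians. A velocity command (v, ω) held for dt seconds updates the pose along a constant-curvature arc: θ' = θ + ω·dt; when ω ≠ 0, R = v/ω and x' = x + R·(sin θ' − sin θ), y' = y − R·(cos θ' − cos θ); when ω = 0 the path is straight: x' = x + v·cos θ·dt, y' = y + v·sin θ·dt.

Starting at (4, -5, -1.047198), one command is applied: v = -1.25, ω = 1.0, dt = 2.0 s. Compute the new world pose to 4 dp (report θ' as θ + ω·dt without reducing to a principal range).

θ' = -1.0472 + 1.0·2.0 = 0.9528
R = v/ω = -1.25/1.0 = -1.2500
x' = 4 + -1.2500·(sin 0.9528 − sin -1.0472) = 1.8987
y' = -5 − -1.2500·(cos 0.9528 − cos -1.0472) = -4.9007

(1.8987, -4.9007, 0.9528)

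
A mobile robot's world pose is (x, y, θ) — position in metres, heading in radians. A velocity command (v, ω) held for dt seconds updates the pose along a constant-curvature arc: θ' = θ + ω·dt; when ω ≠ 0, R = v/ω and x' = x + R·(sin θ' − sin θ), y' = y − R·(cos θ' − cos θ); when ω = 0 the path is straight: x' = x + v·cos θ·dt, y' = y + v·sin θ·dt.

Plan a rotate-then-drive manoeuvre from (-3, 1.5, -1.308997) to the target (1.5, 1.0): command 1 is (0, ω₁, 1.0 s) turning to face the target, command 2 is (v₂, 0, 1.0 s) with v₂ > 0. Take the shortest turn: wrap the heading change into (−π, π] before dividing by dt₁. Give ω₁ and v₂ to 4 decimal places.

ω₁ = 1.1983, v₂ = 4.5277

heading to target = atan2(1−1.5, 1.5−-3) = -0.1107
Δθ = wrap(-0.1107 − -1.3090) = 1.1983; ω₁ = Δθ/dt₁ = 1.1983
distance = √((1.5−-3)² + (1−1.5)²) = 4.5277; v₂ = distance/dt₂ = 4.5277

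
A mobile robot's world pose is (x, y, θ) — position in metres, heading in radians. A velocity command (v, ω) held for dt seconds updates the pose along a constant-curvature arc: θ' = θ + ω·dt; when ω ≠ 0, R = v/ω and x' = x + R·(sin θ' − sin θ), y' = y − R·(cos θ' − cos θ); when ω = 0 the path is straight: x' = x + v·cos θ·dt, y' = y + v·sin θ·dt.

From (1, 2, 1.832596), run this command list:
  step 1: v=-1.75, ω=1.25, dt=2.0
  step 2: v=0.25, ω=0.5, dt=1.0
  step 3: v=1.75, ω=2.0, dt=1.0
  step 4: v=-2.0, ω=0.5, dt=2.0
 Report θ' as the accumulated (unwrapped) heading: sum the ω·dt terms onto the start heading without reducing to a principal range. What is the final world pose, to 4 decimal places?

(3.0358, -2.3691, 7.8326)

step 1: θ'=4.3326 (R=-1.4000) → pose (3.6525, 1.8433, 4.3326)
step 2: θ'=4.8326 (R=0.5000) → pose (3.6205, 1.5980, 4.8326)
step 3: θ'=6.8326 (R=0.8750) → pose (4.9461, 0.9567, 6.8326)
step 4: θ'=7.8326 (R=-4.0000) → pose (3.0358, -2.3691, 7.8326)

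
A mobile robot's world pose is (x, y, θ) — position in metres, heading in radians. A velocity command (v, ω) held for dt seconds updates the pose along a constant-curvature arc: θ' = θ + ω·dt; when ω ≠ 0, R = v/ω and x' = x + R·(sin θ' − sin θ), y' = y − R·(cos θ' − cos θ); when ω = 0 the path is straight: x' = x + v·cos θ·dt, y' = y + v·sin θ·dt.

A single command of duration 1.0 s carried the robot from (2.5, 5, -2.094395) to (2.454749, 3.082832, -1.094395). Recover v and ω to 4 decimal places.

v = 2.0000, ω = 1.0000

Δθ = -1.094395 − -2.094395 = 1.000000
ω = Δθ/dt = 1.000000/1.0 = 1.0000
R = −Δy/(cos θ' − cos θ) = 2.0000
v = R·ω = 2.0000·1.0000 = 2.0000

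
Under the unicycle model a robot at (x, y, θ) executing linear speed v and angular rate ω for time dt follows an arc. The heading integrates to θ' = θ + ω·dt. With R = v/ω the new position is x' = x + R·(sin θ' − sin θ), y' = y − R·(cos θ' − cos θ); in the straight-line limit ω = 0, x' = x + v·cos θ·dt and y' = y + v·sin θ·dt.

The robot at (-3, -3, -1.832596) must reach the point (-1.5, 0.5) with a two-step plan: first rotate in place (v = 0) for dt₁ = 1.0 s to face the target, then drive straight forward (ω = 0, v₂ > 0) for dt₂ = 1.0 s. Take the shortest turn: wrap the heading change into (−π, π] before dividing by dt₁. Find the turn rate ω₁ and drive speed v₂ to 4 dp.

heading to target = atan2(0.5−-3, -1.5−-3) = 1.1659
Δθ = wrap(1.1659 − -1.8326) = 2.9985; ω₁ = Δθ/dt₁ = 2.9985
distance = √((-1.5−-3)² + (0.5−-3)²) = 3.8079; v₂ = distance/dt₂ = 3.8079

ω₁ = 2.9985, v₂ = 3.8079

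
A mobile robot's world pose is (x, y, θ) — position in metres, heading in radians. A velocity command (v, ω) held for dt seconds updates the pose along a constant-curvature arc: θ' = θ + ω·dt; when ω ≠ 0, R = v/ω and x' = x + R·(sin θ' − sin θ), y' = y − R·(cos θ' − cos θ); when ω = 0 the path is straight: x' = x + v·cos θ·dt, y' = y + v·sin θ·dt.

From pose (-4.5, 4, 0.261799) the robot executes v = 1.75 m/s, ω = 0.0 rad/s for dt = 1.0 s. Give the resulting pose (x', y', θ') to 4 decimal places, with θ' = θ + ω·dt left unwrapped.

(-2.8096, 4.4529, 0.2618)

θ' = 0.2618 + 0.0·1.0 = 0.2618
ω = 0 → straight: x' = -4.5 + 1.75·cos(0.2618)·1.0 = -2.8096
y' = 4 + 1.75·sin(0.2618)·1.0 = 4.4529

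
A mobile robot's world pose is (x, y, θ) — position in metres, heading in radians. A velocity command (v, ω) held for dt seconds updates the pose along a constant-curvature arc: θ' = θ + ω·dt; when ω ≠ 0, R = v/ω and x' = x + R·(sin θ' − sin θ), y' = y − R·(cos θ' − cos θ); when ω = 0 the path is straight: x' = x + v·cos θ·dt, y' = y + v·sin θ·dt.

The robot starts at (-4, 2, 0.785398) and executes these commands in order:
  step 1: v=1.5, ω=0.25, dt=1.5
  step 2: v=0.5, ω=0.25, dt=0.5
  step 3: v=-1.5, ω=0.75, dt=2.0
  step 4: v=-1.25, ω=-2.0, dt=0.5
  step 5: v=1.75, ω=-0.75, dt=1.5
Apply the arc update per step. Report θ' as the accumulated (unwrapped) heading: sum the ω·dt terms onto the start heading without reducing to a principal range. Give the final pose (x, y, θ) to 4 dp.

step 1: θ'=1.1604 (R=6.0000) → pose (-2.7409, 3.8488, 1.1604)
step 2: θ'=1.2854 (R=2.0000) → pose (-2.6557, 4.0837, 1.2854)
step 3: θ'=2.7854 (R=-2.0000) → pose (-1.4340, 1.6461, 2.7854)
step 4: θ'=1.7854 (R=0.6250) → pose (-1.0413, 1.1935, 1.7854)
step 5: θ'=0.6604 (R=-2.3333) → pose (-0.1928, 3.5331, 0.6604)

(-0.1928, 3.5331, 0.6604)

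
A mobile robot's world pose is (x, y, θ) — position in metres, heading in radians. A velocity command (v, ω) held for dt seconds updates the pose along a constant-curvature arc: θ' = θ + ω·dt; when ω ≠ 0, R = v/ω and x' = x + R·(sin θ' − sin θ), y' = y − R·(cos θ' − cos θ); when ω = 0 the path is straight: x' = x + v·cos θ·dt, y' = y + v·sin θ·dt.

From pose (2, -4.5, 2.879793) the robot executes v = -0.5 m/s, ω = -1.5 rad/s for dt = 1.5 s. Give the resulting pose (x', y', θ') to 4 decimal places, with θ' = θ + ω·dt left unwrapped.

θ' = 2.8798 + -1.5·1.5 = 0.6298
R = v/ω = -0.5/-1.5 = 0.3333
x' = 2 + 0.3333·(sin 0.6298 − sin 2.8798) = 2.1101
y' = -4.5 − 0.3333·(cos 0.6298 − cos 2.8798) = -5.0914

(2.1101, -5.0914, 0.6298)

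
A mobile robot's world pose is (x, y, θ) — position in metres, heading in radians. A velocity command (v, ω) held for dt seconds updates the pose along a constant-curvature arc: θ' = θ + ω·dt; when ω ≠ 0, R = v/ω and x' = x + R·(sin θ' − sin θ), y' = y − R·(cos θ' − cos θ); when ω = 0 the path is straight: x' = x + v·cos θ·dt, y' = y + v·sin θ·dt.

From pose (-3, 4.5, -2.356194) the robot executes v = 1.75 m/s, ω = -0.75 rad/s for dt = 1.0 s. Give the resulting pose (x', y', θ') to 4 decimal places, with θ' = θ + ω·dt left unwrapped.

θ' = -2.3562 + -0.75·1.0 = -3.1062
R = v/ω = 1.75/-0.75 = -2.3333
x' = -3 + -2.3333·(sin -3.1062 − sin -2.3562) = -4.5673
y' = 4.5 − -2.3333·(cos -3.1062 − cos -2.3562) = 3.8180

(-4.5673, 3.8180, -3.1062)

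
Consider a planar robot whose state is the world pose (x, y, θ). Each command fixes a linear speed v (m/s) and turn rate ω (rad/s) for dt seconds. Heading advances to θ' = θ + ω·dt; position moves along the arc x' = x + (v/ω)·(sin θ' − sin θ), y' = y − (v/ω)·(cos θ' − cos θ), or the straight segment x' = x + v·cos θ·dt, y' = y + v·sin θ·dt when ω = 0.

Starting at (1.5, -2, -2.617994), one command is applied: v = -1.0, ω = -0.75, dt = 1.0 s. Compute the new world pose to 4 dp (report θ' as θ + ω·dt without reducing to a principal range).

θ' = -2.6180 + -0.75·1.0 = -3.3680
R = v/ω = -1.0/-0.75 = 1.3333
x' = 1.5 + 1.3333·(sin -3.3680 − sin -2.6180) = 2.4660
y' = -2 − 1.3333·(cos -3.3680 − cos -2.6180) = -1.8554

(2.4660, -1.8554, -3.3680)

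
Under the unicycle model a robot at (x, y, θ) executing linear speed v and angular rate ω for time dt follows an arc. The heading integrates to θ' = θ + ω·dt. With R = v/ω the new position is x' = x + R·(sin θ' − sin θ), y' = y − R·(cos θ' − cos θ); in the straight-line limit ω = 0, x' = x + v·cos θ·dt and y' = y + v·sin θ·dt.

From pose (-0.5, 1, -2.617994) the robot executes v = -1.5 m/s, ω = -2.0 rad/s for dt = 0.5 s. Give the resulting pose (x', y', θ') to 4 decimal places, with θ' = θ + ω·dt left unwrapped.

(0.2189, 1.0170, -3.6180)

θ' = -2.6180 + -2.0·0.5 = -3.6180
R = v/ω = -1.5/-2.0 = 0.7500
x' = -0.5 + 0.7500·(sin -3.6180 − sin -2.6180) = 0.2189
y' = 1 − 0.7500·(cos -3.6180 − cos -2.6180) = 1.0170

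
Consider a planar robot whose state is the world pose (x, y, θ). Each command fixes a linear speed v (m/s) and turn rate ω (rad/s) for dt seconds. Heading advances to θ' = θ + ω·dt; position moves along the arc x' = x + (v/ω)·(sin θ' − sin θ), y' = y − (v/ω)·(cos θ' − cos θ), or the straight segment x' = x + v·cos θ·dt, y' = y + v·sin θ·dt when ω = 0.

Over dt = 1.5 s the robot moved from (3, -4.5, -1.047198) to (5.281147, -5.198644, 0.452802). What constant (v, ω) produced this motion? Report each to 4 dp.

Δθ = 0.452802 − -1.047198 = 1.500000
ω = Δθ/dt = 1.500000/1.5 = 1.0000
R = Δx/(sin θ' − sin θ) = 1.7500
v = R·ω = 1.7500·1.0000 = 1.7500

v = 1.7500, ω = 1.0000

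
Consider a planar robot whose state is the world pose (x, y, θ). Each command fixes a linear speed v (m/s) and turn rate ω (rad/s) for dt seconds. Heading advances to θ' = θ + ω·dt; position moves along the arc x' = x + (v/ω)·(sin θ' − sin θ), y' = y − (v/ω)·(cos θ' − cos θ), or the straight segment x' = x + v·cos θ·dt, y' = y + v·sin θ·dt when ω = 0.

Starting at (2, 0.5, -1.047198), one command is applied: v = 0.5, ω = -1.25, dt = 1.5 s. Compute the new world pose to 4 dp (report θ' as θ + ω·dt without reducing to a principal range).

(1.7406, -0.0904, -2.9222)

θ' = -1.0472 + -1.25·1.5 = -2.9222
R = v/ω = 0.5/-1.25 = -0.4000
x' = 2 + -0.4000·(sin -2.9222 − sin -1.0472) = 1.7406
y' = 0.5 − -0.4000·(cos -2.9222 − cos -1.0472) = -0.0904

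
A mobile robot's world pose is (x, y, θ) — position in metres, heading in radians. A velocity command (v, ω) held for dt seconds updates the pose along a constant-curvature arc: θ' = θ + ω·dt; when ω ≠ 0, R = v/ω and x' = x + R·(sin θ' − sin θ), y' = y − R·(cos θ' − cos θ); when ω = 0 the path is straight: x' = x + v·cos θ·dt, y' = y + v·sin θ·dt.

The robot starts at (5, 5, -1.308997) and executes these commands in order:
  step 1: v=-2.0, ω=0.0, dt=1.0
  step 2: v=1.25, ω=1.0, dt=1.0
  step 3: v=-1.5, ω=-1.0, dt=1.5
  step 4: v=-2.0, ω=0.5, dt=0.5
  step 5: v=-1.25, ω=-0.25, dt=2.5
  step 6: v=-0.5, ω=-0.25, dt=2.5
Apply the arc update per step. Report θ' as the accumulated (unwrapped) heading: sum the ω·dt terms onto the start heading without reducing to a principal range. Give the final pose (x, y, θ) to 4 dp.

step 1: θ'=-1.3090 (straight) → pose (4.4824, 6.9319, -1.3090)
step 2: θ'=-0.3090 (R=1.2500) → pose (5.3096, 6.0646, -0.3090)
step 3: θ'=-1.8090 (R=1.5000) → pose (4.3081, 7.8475, -1.8090)
step 4: θ'=-1.5590 (R=-4.0000) → pose (4.4208, 8.8385, -1.5590)
step 5: θ'=-2.1840 (R=5.0000) → pose (5.3314, 11.7749, -2.1840)
step 6: θ'=-2.8090 (R=2.0000) → pose (6.3140, 12.5143, -2.8090)

(6.3140, 12.5143, -2.8090)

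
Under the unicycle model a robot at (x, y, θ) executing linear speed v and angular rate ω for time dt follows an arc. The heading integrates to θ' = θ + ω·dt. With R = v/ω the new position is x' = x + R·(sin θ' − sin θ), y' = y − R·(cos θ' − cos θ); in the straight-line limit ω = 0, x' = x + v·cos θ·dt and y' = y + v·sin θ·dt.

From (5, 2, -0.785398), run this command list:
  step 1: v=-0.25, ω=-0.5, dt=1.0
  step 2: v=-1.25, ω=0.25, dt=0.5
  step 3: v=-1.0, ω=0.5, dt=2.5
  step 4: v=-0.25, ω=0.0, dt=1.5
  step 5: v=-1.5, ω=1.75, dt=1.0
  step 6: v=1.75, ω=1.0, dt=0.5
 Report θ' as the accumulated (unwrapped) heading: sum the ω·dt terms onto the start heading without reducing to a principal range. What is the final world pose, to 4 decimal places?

step 1: θ'=-1.2854 (R=0.5000) → pose (4.8738, 2.2128, -1.2854)
step 2: θ'=-1.1604 (R=-5.0000) → pose (4.6608, 2.8000, -1.1604)
step 3: θ'=0.0896 (R=-2.0000) → pose (2.6480, 3.9940, 0.0896)
step 4: θ'=0.0896 (straight) → pose (2.2745, 3.9604, 0.0896)
step 5: θ'=1.8396 (R=-0.8571) → pose (1.5248, 2.8791, 1.8396)
step 6: θ'=2.3396 (R=1.7500) → pose (1.0954, 3.6311, 2.3396)

(1.0954, 3.6311, 2.3396)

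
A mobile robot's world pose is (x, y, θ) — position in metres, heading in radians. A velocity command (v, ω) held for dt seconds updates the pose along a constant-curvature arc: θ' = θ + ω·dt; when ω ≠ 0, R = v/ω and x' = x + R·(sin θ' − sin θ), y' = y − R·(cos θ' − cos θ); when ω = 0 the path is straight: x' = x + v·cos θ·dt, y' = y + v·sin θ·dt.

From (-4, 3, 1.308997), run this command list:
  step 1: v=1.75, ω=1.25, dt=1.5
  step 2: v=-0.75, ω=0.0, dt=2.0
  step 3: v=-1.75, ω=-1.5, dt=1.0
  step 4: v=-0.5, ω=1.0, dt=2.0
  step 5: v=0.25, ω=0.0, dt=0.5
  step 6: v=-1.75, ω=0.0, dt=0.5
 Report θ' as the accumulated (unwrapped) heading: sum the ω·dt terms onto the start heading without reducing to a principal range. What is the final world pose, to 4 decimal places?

step 1: θ'=3.1840 (R=1.4000) → pose (-5.4116, 4.7611, 3.1840)
step 2: θ'=3.1840 (straight) → pose (-3.9130, 4.8247, 3.1840)
step 3: θ'=1.6840 (R=1.1667) → pose (-2.7043, 3.7908, 1.6840)
step 4: θ'=3.6840 (R=-0.5000) → pose (-1.9494, 3.4191, 3.6840)
step 5: θ'=3.6840 (straight) → pose (-2.0565, 3.3546, 3.6840)
step 6: θ'=3.6840 (straight) → pose (-1.3071, 3.8062, 3.6840)

(-1.3071, 3.8062, 3.6840)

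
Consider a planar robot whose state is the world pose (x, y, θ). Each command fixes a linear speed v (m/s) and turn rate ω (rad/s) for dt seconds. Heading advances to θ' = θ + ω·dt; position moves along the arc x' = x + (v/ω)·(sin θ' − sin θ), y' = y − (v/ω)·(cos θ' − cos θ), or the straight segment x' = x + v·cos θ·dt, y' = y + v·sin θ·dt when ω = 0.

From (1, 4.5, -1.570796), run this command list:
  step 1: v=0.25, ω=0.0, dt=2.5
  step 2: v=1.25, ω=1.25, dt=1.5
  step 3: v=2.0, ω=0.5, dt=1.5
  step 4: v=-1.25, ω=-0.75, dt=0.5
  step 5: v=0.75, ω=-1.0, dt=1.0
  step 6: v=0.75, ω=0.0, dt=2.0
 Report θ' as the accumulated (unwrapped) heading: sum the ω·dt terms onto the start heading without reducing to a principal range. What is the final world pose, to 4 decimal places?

(6.3083, 3.9432, -0.3208)

step 1: θ'=-1.5708 (straight) → pose (1.0000, 3.8750, -1.5708)
step 2: θ'=0.3042 (R=1.0000) → pose (2.2995, 2.9209, 0.3042)
step 3: θ'=1.0542 (R=4.0000) → pose (4.5794, 4.7616, 1.0542)
step 4: θ'=0.6792 (R=1.6667) → pose (4.1772, 4.2880, 0.6792)
step 5: θ'=-0.3208 (R=-0.7500) → pose (4.8848, 4.4162, -0.3208)
step 6: θ'=-0.3208 (straight) → pose (6.3083, 3.9432, -0.3208)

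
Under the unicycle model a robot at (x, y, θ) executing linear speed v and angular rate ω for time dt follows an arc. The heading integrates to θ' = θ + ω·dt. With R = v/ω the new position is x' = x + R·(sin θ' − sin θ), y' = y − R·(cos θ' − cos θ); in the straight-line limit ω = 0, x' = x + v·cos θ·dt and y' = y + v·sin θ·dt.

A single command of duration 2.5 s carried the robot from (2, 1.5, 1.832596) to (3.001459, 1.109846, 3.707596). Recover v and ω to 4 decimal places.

v = -0.5000, ω = 0.7500

Δθ = 3.707596 − 1.832596 = 1.875000
ω = Δθ/dt = 1.875000/2.5 = 0.7500
R = Δx/(sin θ' − sin θ) = -0.6667
v = R·ω = -0.6667·0.7500 = -0.5000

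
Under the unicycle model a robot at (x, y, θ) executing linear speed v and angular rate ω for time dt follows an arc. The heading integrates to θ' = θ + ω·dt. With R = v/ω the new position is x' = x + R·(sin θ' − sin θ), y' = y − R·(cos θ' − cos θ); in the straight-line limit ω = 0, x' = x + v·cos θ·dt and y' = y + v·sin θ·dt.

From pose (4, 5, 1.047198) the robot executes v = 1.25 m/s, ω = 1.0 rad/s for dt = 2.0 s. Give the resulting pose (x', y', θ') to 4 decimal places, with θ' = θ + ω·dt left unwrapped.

θ' = 1.0472 + 1.0·2.0 = 3.0472
R = v/ω = 1.25/1.0 = 1.2500
x' = 4 + 1.2500·(sin 3.0472 − sin 1.0472) = 3.0353
y' = 5 − 1.2500·(cos 3.0472 − cos 1.0472) = 6.8694

(3.0353, 6.8694, 3.0472)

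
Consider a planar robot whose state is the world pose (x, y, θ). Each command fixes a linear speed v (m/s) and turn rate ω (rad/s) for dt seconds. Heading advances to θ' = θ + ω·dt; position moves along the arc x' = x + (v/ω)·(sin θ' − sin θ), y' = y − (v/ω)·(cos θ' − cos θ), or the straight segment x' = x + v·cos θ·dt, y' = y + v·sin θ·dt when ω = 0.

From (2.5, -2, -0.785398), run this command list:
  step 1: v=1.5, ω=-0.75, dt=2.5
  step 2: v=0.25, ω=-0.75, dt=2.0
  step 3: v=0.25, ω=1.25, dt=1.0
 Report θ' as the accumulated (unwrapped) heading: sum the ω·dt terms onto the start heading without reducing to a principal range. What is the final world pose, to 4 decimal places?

(1.3572, -4.9766, -2.9104)

step 1: θ'=-2.6604 (R=-2.0000) → pose (2.0115, -5.1871, -2.6604)
step 2: θ'=-4.1604 (R=-0.3333) → pose (1.5734, -5.0664, -4.1604)
step 3: θ'=-2.9104 (R=0.2000) → pose (1.3572, -4.9766, -2.9104)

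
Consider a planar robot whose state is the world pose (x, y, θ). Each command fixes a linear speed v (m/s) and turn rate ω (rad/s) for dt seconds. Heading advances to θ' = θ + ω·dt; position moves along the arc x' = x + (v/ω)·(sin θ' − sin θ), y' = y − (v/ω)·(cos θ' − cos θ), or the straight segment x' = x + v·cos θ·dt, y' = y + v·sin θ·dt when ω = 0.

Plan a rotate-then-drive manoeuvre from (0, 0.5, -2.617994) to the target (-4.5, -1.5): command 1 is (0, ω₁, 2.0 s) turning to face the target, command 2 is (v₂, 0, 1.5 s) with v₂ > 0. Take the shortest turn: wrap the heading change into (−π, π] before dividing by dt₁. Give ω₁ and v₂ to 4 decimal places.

heading to target = atan2(-1.5−0.5, -4.5−0) = -2.7234
Δθ = wrap(-2.7234 − -2.6180) = -0.1054; ω₁ = Δθ/dt₁ = -0.0527
distance = √((-4.5−0)² + (-1.5−0.5)²) = 4.9244; v₂ = distance/dt₂ = 3.2830

ω₁ = -0.0527, v₂ = 3.2830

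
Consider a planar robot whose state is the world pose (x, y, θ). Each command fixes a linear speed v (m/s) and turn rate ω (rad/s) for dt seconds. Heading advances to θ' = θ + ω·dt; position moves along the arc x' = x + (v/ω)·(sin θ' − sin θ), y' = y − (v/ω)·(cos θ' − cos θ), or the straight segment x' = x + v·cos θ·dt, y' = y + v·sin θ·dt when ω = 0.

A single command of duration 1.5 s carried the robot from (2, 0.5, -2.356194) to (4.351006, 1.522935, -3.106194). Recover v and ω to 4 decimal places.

Δθ = -3.106194 − -2.356194 = -0.750000
ω = Δθ/dt = -0.750000/1.5 = -0.5000
R = Δx/(sin θ' − sin θ) = 3.5000
v = R·ω = 3.5000·-0.5000 = -1.7500

v = -1.7500, ω = -0.5000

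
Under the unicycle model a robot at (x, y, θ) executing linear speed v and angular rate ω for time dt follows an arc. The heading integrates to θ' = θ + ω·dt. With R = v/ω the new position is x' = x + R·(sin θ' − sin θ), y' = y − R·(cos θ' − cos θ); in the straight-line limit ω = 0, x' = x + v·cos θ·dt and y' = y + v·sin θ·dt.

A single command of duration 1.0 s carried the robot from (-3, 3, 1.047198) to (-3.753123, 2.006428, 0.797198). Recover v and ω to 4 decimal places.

v = -1.2500, ω = -0.2500

Δθ = 0.797198 − 1.047198 = -0.250000
ω = Δθ/dt = -0.250000/1.0 = -0.2500
R = −Δy/(cos θ' − cos θ) = 5.0000
v = R·ω = 5.0000·-0.2500 = -1.2500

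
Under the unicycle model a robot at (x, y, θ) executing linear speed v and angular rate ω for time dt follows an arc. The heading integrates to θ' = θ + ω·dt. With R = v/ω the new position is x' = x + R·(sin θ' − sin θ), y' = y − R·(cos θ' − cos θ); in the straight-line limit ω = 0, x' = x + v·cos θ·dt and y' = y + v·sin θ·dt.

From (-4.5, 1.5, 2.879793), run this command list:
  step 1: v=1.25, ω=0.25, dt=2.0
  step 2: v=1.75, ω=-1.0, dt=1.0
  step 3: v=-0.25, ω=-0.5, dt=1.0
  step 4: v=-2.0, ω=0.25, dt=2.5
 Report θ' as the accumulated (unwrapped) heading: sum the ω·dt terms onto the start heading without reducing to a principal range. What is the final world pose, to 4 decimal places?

(-5.5994, -2.2455, 2.5048)

step 1: θ'=3.3798 (R=5.0000) → pose (-6.9739, 1.5292, 3.3798)
step 2: θ'=2.3798 (R=-1.7500) → pose (-8.5947, 1.9635, 2.3798)
step 3: θ'=1.8798 (R=0.5000) → pose (-8.4635, 1.7537, 1.8798)
step 4: θ'=2.5048 (R=-8.0000) → pose (-5.5994, -2.2455, 2.5048)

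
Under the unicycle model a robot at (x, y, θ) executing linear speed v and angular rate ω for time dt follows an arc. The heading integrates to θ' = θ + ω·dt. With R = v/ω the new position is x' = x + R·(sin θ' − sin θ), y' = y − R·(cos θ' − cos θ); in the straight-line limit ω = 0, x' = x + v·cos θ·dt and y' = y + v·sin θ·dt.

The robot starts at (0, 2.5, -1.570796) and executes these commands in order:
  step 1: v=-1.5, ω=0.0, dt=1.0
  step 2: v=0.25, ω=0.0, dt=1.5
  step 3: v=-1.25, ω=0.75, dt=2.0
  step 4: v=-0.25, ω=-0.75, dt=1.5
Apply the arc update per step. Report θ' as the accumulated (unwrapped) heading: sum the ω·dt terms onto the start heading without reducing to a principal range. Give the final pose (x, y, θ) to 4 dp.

(-1.8354, 5.4979, -1.1958)

step 1: θ'=-1.5708 (straight) → pose (0.0000, 4.0000, -1.5708)
step 2: θ'=-1.5708 (straight) → pose (0.0000, 3.6250, -1.5708)
step 3: θ'=-0.0708 (R=-1.6667) → pose (-1.5488, 5.2875, -0.0708)
step 4: θ'=-1.1958 (R=0.3333) → pose (-1.8354, 5.4979, -1.1958)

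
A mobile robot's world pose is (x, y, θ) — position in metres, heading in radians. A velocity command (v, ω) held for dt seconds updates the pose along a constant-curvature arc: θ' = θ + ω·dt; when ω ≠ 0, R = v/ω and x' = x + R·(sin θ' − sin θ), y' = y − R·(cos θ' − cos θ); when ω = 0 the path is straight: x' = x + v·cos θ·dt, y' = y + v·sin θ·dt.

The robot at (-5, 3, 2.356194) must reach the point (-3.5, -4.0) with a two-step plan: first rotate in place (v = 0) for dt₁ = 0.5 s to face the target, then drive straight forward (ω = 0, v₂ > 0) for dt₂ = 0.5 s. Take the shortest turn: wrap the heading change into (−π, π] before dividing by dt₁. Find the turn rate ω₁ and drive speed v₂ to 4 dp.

ω₁ = 5.1346, v₂ = 14.3178

heading to target = atan2(-4−3, -3.5−-5) = -1.3597
Δθ = wrap(-1.3597 − 2.3562) = 2.5673; ω₁ = Δθ/dt₁ = 5.1346
distance = √((-3.5−-5)² + (-4−3)²) = 7.1589; v₂ = distance/dt₂ = 14.3178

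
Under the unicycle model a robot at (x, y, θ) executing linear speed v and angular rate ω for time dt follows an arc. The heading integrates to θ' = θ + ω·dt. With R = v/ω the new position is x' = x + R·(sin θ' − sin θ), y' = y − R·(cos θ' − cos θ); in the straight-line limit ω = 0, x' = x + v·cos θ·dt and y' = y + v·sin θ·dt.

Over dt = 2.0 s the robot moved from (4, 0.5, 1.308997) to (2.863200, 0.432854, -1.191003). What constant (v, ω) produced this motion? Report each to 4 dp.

Δθ = -1.191003 − 1.308997 = -2.500000
ω = Δθ/dt = -2.500000/2.0 = -1.2500
R = Δx/(sin θ' − sin θ) = 0.6000
v = R·ω = 0.6000·-1.2500 = -0.7500

v = -0.7500, ω = -1.2500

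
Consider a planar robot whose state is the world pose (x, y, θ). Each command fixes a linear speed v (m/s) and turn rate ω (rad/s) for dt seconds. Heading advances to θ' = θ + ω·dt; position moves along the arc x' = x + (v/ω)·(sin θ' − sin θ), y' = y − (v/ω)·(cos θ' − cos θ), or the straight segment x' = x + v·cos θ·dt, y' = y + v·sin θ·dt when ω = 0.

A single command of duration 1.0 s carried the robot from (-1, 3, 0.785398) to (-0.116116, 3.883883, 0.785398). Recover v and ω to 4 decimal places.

Δθ = 0.785398 − 0.785398 = 0.000000
ω = Δθ/dt = 0.000000/1.0 = 0.0000
ω = 0 → v = (Δx·cos θ + Δy·sin θ)/dt = 1.2500

v = 1.2500, ω = 0.0000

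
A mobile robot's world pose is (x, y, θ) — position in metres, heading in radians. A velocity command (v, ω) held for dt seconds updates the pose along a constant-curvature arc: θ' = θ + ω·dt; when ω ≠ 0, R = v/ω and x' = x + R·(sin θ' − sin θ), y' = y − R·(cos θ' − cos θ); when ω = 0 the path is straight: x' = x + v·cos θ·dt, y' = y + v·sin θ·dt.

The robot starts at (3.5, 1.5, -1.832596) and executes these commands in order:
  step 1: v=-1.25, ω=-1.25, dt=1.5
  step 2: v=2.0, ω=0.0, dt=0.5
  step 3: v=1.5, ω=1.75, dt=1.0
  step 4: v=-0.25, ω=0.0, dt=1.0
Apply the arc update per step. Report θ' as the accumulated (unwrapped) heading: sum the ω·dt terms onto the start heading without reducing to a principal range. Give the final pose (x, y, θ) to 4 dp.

(2.9990, 2.4529, -1.9576)

step 1: θ'=-3.7076 (R=1.0000) → pose (5.0022, 2.0852, -3.7076)
step 2: θ'=-3.7076 (straight) → pose (4.1581, 2.6215, -3.7076)
step 3: θ'=-1.9576 (R=0.8571) → pose (2.9047, 2.2214, -1.9576)
step 4: θ'=-1.9576 (straight) → pose (2.9990, 2.4529, -1.9576)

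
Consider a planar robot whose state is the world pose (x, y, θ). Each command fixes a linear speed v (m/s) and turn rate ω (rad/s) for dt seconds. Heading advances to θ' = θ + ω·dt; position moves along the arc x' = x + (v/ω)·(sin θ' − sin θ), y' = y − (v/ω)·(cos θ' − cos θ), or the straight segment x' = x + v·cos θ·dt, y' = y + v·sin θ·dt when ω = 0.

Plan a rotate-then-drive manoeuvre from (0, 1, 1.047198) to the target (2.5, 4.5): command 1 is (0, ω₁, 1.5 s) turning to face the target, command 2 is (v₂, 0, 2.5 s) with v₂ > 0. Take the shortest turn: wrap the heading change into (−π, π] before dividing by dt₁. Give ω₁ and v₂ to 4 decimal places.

heading to target = atan2(4.5−1, 2.5−0) = 0.9505
Δθ = wrap(0.9505 − 1.0472) = -0.0967; ω₁ = Δθ/dt₁ = -0.0644
distance = √((2.5−0)² + (4.5−1)²) = 4.3012; v₂ = distance/dt₂ = 1.7205

ω₁ = -0.0644, v₂ = 1.7205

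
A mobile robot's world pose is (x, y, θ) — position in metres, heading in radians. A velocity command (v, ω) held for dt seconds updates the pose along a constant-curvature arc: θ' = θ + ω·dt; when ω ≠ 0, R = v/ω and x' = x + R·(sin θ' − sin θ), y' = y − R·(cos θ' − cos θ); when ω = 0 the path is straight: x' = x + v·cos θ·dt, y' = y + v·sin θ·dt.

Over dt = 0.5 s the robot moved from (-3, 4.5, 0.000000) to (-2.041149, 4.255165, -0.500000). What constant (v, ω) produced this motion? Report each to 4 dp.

Δθ = -0.500000 − 0.000000 = -0.500000
ω = Δθ/dt = -0.500000/0.5 = -1.0000
R = Δx/(sin θ' − sin θ) = -2.0000
v = R·ω = -2.0000·-1.0000 = 2.0000

v = 2.0000, ω = -1.0000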